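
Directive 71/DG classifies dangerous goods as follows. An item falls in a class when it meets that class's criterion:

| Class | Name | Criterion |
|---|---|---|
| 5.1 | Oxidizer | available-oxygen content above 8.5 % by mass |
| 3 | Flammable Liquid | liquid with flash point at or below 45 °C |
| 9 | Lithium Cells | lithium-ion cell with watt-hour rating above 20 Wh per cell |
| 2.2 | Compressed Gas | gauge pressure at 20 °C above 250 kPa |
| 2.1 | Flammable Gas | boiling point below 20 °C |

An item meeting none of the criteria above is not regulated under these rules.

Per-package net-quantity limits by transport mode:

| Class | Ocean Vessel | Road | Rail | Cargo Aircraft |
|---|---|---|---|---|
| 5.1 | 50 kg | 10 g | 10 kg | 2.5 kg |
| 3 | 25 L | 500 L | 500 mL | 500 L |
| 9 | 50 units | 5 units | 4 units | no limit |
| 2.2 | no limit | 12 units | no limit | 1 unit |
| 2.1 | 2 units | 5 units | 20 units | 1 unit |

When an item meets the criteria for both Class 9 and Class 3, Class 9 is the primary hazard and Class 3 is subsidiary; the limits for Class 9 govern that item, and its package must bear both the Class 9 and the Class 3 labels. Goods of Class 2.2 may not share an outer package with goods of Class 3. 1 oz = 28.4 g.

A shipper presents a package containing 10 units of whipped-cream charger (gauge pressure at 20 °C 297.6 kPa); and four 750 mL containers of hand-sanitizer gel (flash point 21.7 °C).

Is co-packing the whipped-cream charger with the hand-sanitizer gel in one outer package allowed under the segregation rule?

No

Gauge pressure at 20 °C 297.6 kPa meets the Class 2.2 criterion (Compressed Gas), so the whipped-cream charger is Class 2.2.
Hand-sanitizer gel: flash point 21.7 °C ≤ 45 °C → Class 3 (Flammable Liquid).
Class 2.2 and Class 3 may not share an outer package.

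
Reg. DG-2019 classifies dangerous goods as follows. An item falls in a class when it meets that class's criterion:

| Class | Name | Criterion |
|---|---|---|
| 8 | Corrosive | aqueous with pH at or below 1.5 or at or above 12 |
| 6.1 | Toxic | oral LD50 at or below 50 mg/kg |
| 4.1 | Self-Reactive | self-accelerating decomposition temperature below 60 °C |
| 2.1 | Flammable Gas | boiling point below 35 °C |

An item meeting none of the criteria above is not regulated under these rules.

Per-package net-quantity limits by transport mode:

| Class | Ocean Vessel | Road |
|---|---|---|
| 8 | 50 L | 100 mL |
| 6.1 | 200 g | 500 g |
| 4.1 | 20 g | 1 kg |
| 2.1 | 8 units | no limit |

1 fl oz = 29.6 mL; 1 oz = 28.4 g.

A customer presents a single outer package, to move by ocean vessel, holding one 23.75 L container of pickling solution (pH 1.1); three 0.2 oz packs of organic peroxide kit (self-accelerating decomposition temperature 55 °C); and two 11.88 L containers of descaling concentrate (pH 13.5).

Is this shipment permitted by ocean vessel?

Yes

With pH 1.1 (≤ 1.5), the pickling solution falls in Class 8.
With self-accelerating decomposition temperature 55 °C (< 60 °C), the organic peroxide kit falls in Class 4.1.
The descaling concentrate has pH 13.5, which is ≥ 12, so it is Class 8 (Corrosive).
Total Class 8: 23.75 L + (two 11.88 L containers = 23.76 L) = 47.51 L.
47.51 L ≤ 50 L (ocean vessel limit, Class 8) — within limit.
Class 4.1 quantity: three 0.2 oz packs = 17.04 g.
17.04 g ≤ 20 g (ocean vessel limit, Class 4.1) — within limit.
Every hazard class is within its ocean vessel limit and no segregation rule is violated.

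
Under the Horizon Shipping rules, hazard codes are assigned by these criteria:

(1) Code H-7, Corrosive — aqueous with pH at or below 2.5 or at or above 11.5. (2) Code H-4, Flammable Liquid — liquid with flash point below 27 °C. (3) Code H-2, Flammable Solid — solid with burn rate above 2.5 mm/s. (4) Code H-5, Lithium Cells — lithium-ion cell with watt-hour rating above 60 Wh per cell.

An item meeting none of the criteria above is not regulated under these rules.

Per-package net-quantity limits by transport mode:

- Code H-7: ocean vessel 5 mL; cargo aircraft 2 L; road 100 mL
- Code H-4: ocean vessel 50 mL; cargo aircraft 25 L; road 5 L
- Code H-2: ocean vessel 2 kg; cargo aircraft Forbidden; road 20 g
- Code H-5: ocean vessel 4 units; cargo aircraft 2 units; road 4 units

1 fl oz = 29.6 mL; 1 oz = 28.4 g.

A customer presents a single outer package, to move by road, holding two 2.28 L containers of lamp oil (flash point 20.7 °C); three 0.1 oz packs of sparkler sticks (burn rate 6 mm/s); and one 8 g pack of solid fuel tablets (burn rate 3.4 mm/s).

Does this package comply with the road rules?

Yes

The lamp oil has flash point 20.7 °C, which is < 27 °C, so it is Code H-4 (Flammable Liquid).
Burn rate 6 mm/s meets the Code H-2 criterion (Flammable Solid), so the sparkler sticks are Code H-2.
With burn rate 3.4 mm/s (> 2.5 mm/s), the solid fuel tablets fall in Code H-2.
Total Code H-2: (three 0.1 oz packs = 8.52 g) + 8 g = 16.52 g.
That is within the Code H-2 road limit of 20 g.
Code H-4 quantity: two 2.28 L containers = 4.56 L.
4.56 L is within the road limit of 5 L for Code H-4.
Every hazard code is within its road limit and no segregation rule is violated.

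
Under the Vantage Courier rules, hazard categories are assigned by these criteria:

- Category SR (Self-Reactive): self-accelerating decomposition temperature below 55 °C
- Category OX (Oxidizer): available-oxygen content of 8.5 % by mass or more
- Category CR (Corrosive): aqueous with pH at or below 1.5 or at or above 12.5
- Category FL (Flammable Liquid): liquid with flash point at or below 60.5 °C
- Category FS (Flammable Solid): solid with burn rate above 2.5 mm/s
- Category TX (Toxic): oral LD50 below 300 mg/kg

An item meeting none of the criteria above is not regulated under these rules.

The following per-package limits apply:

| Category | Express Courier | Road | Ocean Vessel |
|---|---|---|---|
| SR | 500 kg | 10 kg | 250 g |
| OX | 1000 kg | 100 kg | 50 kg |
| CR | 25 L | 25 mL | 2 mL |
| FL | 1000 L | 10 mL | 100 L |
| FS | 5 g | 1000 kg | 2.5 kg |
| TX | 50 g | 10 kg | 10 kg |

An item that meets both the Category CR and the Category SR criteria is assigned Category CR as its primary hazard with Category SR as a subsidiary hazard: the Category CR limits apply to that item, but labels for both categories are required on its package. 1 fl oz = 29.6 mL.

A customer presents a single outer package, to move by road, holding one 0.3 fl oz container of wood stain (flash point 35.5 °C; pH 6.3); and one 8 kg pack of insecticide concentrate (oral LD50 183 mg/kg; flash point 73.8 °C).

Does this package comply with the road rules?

Yes

With flash point 35.5 °C (≤ 60.5 °C), the wood stain falls in Category FL.
The insecticide concentrate has oral LD50 183 mg/kg, which is < 300 mg/kg, so it is Category TX (Toxic).
Category FL quantity: one 0.3 fl oz container = 8.88 mL.
That is within the Category FL road limit of 10 mL.
Category TX quantity: 8 kg.
8 kg is within the road limit of 10 kg for Category TX.
Every hazard category is within its road limit and no segregation rule is violated.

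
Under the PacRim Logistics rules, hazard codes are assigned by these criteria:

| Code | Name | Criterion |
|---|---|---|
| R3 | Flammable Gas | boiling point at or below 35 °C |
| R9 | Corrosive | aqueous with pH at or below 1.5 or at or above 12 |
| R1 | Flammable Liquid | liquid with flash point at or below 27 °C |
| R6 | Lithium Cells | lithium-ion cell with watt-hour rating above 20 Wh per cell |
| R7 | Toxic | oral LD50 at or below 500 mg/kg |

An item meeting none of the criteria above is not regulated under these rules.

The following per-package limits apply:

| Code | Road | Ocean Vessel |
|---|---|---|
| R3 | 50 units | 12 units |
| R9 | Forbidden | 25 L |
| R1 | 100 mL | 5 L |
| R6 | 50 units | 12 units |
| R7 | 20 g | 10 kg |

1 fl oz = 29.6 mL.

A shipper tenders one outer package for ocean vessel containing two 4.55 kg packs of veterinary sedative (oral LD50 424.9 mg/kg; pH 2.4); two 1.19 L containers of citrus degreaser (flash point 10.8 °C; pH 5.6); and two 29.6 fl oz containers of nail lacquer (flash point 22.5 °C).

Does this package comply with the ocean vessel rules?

Yes

With oral LD50 424.9 mg/kg (≤ 500 mg/kg), the veterinary sedative falls in Code R7.
The citrus degreaser has flash point 10.8 °C, which is ≤ 27 °C, so it is Code R1 (Flammable Liquid).
With flash point 22.5 °C (≤ 27 °C), the nail lacquer falls in Code R1.
Code R1 net quantity: (two 1.19 L containers = 2.38 L) + (two 29.6 fl oz containers = 1752.32 mL) = 4132.32 mL.
That is within the Code R1 ocean vessel limit of 5 L.
Code R7 quantity: two 4.55 kg packs = 9.1 kg.
That is within the Code R7 ocean vessel limit of 10 kg.
Every hazard code is within its ocean vessel limit and no segregation rule is violated.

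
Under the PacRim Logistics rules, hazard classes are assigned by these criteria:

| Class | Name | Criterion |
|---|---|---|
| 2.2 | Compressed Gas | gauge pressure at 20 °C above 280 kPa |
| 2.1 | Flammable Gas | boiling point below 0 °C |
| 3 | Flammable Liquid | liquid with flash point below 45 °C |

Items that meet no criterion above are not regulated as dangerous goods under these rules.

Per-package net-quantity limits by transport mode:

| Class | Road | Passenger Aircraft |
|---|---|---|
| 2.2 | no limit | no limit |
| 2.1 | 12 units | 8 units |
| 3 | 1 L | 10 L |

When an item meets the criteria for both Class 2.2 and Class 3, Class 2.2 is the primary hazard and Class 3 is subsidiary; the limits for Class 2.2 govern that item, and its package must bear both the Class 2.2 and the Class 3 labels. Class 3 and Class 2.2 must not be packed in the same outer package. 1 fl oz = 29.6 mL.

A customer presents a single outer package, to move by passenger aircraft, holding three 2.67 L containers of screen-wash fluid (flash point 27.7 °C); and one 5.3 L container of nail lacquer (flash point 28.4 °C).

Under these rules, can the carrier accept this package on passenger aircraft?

No

Flash point 27.7 °C meets the Class 3 criterion (Flammable Liquid), so the screen-wash fluid is Class 3.
Nail lacquer: flash point 28.4 °C < 45 °C → Class 3 (Flammable Liquid).
Total Class 3: (three 2.67 L containers = 8.01 L) + 5.3 L = 13.31 L.
That exceeds the Class 3 passenger aircraft limit of 10 L.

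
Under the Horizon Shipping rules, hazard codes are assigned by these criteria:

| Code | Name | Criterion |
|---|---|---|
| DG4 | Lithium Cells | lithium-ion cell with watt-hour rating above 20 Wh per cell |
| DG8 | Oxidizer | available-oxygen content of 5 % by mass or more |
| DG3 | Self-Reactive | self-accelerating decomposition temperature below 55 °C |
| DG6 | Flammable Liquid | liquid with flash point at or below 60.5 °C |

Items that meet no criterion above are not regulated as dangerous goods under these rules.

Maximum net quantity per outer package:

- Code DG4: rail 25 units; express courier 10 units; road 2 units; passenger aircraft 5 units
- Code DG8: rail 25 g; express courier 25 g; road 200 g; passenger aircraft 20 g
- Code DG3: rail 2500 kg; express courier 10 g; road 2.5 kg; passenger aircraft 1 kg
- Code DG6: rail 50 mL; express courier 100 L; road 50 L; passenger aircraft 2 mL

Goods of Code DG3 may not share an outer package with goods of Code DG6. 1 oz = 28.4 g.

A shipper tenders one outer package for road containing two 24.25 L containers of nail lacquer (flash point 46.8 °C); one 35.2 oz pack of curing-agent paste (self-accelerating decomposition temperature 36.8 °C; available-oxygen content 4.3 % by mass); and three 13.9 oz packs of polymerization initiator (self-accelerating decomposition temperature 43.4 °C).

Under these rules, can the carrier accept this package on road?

No

With flash point 46.8 °C (≤ 60.5 °C), the nail lacquer falls in Code DG6.
With self-accelerating decomposition temperature 36.8 °C (< 55 °C), the curing-agent paste falls in Code DG3.
The polymerization initiator has self-accelerating decomposition temperature 43.4 °C, which is < 55 °C, so it is Code DG3 (Self-Reactive).
Total Code DG3: (one 35.2 oz pack = 999.68 g) + (three 13.9 oz packs = 1184.28 g) = 2183.96 g.
2183.96 g ≤ 2.5 kg (road limit, Code DG3) — within limit.
Code DG6 quantity: two 24.25 L containers = 48.5 L.
That is within the Code DG6 road limit of 50 L.
Code DG3 and Code DG6 may not share an outer package.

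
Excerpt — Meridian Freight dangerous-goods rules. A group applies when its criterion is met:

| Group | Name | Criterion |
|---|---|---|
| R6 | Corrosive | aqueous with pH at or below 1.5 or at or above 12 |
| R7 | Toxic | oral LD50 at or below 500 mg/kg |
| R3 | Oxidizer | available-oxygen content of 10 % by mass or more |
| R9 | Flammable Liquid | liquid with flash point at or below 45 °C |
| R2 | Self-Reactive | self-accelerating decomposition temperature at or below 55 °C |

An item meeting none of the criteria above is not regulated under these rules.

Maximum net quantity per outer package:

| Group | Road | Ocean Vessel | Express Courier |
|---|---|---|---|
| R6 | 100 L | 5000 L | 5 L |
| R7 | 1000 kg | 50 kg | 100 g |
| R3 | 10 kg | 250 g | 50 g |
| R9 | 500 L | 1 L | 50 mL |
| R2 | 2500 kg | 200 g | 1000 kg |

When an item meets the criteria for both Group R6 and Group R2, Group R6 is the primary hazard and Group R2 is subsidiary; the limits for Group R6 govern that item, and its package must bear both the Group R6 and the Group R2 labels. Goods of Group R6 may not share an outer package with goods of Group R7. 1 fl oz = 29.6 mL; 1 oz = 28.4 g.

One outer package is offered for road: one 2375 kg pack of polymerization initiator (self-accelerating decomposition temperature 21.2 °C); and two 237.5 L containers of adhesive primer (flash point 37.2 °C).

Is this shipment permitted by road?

Yes

With self-accelerating decomposition temperature 21.2 °C (≤ 55 °C), the polymerization initiator falls in Group R2.
Adhesive primer: flash point 37.2 °C ≤ 45 °C → Group R9 (Flammable Liquid).
Group R9 quantity: two 237.5 L containers = 475 L.
475 L is within the road limit of 500 L for Group R9.
Group R2 quantity: 2375 kg.
2375 kg is within the road limit of 2500 kg for Group R2.
The segregation rule (Group R6 with Group R7) does not apply to Group R9 with Group R2.
Every hazard group is within its road limit and no segregation rule is violated.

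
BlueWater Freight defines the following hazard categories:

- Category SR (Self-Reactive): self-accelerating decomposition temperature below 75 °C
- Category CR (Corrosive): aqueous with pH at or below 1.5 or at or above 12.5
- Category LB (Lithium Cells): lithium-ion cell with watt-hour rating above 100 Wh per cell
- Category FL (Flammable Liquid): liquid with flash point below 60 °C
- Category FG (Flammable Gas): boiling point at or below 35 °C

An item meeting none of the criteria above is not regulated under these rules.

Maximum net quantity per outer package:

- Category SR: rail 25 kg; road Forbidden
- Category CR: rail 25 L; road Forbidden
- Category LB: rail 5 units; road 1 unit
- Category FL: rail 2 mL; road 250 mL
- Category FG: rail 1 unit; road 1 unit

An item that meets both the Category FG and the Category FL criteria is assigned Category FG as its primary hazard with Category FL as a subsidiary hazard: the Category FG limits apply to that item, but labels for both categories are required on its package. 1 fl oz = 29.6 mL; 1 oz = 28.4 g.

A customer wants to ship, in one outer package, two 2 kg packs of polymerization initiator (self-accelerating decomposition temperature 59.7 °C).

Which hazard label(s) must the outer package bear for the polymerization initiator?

Self-accelerating decomposition temperature 59.7 °C meets the Category SR criterion (Self-Reactive), so the polymerization initiator is Category SR.
Only the Category SR label is required.

Category SR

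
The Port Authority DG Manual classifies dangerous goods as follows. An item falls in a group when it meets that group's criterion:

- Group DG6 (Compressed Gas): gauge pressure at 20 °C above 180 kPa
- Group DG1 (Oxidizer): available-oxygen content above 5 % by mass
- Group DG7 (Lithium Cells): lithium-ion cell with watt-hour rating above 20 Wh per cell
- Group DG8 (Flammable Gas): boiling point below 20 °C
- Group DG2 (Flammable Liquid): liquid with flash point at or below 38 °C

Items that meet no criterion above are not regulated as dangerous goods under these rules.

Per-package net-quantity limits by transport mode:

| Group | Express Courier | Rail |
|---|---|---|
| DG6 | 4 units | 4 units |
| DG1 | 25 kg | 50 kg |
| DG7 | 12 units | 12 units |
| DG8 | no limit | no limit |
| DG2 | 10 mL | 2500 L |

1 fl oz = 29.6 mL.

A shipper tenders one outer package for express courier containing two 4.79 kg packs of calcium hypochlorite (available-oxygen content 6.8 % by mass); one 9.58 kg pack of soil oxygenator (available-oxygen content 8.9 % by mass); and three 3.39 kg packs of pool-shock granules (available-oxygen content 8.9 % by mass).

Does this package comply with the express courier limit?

No

With available-oxygen content 6.8 % by mass (> 5 % by mass), the calcium hypochlorite falls in Group DG1.
Soil oxygenator: available-oxygen content 8.9 % by mass > 5 % by mass → Group DG1 (Oxidizer).
With available-oxygen content 8.9 % by mass (> 5 % by mass), the pool-shock granules fall in Group DG1.
Total Group DG1: (two 4.79 kg packs = 9.58 kg) + 9.58 kg + (three 3.39 kg packs = 10.17 kg) = 29.33 kg.
29.33 kg > 25 kg (express courier limit, Group DG1) — over the limit.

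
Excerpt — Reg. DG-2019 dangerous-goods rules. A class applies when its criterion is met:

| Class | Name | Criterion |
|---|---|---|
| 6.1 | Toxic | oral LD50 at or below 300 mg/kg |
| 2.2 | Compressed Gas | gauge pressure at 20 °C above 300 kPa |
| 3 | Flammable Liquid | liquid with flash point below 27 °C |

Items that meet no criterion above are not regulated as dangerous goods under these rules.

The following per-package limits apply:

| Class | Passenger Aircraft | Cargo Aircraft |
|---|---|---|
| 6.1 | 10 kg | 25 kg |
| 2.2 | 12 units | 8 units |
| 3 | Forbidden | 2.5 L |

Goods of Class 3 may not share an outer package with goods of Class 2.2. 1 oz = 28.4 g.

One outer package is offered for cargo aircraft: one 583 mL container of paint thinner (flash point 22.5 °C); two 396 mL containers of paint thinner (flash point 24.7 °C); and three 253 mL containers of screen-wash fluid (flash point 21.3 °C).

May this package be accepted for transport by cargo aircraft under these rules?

Paint thinner: flash point 22.5 °C < 27 °C → Class 3 (Flammable Liquid).
Flash point 24.7 °C meets the Class 3 criterion (Flammable Liquid), so the paint thinner is Class 3.
Screen-wash fluid: flash point 21.3 °C < 27 °C → Class 3 (Flammable Liquid).
Class 3 net quantity: 583 mL + (two 396 mL containers = 792 mL) + (three 253 mL containers = 759 mL) = 2.134 L.
That is within the Class 3 cargo aircraft limit of 2.5 L.

Yes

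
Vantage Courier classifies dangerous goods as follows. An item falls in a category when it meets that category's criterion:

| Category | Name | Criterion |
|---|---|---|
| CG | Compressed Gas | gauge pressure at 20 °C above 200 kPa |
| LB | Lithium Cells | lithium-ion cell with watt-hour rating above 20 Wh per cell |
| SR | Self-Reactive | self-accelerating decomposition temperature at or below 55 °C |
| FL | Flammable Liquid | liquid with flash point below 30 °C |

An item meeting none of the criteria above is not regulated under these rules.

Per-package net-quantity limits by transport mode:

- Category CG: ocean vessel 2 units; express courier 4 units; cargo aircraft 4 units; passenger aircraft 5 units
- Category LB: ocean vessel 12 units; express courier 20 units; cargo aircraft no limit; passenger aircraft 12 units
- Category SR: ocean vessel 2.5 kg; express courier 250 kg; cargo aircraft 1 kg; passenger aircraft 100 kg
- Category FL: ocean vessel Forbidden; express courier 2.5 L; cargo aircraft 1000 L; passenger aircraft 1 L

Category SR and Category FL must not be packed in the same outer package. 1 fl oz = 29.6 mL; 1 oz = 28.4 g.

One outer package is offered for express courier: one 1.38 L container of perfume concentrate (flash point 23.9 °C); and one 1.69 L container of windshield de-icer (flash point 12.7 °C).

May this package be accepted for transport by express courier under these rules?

No

Perfume concentrate: flash point 23.9 °C < 30 °C → Category FL (Flammable Liquid).
Windshield de-icer: flash point 12.7 °C < 30 °C → Category FL (Flammable Liquid).
Category FL net quantity: 1.38 L + 1.69 L = 3.07 L.
That exceeds the Category FL express courier limit of 2.5 L.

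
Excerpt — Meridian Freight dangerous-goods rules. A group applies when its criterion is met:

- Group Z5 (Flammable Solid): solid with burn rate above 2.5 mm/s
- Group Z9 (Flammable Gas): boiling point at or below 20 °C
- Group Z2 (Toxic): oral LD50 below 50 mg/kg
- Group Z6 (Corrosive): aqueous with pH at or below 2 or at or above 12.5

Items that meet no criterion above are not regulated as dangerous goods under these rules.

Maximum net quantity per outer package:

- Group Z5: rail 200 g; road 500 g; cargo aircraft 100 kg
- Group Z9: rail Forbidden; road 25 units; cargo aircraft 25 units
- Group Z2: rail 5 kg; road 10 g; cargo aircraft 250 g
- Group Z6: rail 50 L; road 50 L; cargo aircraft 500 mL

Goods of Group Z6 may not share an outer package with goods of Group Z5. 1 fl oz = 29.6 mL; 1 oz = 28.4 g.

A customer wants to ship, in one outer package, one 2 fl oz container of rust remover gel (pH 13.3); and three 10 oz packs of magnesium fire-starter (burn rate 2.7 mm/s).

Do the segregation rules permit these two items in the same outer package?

The rust remover gel has pH 13.3, which is ≥ 12.5, so it is Group Z6 (Corrosive).
The magnesium fire-starter has burn rate 2.7 mm/s, which is > 2.5 mm/s, so it is Group Z5 (Flammable Solid).
Group Z6 and Group Z5 may not share an outer package.

No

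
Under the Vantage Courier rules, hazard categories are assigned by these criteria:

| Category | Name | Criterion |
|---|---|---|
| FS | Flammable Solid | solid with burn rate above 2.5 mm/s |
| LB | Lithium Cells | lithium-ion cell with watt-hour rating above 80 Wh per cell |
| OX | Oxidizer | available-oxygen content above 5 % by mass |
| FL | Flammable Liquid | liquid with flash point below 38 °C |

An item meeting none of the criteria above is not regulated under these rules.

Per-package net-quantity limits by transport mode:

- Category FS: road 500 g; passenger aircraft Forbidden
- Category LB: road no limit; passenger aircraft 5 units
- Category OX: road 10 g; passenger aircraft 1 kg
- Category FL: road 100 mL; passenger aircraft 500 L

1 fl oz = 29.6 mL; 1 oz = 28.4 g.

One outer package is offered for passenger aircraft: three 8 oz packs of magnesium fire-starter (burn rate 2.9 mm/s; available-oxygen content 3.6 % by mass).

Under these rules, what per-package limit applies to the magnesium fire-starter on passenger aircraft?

With burn rate 2.9 mm/s (> 2.5 mm/s), the magnesium fire-starter falls in Category FS.
The passenger aircraft limit for Category FS is Forbidden.

Forbidden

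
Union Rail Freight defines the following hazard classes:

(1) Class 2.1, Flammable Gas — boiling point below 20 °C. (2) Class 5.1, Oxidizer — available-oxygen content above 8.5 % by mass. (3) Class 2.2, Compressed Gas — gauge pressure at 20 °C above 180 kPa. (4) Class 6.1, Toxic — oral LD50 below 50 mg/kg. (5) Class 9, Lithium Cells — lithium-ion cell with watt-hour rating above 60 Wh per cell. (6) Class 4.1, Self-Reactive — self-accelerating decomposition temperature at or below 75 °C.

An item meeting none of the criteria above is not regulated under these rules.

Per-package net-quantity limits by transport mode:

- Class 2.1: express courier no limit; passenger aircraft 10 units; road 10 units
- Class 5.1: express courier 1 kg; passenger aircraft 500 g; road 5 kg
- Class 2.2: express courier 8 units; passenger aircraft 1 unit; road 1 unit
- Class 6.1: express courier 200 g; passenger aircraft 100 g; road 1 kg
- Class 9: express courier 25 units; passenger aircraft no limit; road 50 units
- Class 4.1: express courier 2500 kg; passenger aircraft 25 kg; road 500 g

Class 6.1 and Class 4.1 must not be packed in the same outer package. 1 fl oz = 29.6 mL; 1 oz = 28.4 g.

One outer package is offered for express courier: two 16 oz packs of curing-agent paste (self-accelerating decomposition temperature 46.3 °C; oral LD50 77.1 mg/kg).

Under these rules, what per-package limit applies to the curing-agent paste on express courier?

The curing-agent paste has self-accelerating decomposition temperature 46.3 °C, which is ≤ 75 °C, so it is Class 4.1 (Self-Reactive).
The express courier limit for Class 4.1 is 2500 kg.

2500 kg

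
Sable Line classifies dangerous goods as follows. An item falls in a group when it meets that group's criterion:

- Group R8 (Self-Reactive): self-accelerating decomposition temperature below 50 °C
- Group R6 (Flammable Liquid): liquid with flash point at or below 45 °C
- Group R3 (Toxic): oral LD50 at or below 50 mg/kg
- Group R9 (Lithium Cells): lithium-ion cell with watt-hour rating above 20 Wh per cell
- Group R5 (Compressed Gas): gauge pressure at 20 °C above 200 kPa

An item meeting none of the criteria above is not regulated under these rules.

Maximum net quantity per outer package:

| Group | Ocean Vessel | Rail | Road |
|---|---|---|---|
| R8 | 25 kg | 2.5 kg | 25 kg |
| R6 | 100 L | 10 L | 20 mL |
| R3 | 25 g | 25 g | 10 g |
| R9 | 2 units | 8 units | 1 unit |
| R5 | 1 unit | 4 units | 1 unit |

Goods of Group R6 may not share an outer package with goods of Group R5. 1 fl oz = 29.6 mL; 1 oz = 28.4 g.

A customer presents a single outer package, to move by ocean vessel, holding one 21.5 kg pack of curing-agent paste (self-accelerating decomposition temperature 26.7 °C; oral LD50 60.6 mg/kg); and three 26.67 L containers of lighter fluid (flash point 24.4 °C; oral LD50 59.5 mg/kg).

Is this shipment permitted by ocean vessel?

With self-accelerating decomposition temperature 26.7 °C (< 50 °C), the curing-agent paste falls in Group R8.
Flash point 24.4 °C meets the Group R6 criterion (Flammable Liquid), so the lighter fluid is Group R6.
Group R6 quantity: three 26.67 L containers = 80.01 L.
That is within the Group R6 ocean vessel limit of 100 L.
Group R8 quantity: 21.5 kg.
21.5 kg ≤ 25 kg (ocean vessel limit, Group R8) — within limit.
The segregation rule (Group R6 with Group R5) does not apply to Group R6 with Group R8.
Every hazard group is within its ocean vessel limit and no segregation rule is violated.

Yes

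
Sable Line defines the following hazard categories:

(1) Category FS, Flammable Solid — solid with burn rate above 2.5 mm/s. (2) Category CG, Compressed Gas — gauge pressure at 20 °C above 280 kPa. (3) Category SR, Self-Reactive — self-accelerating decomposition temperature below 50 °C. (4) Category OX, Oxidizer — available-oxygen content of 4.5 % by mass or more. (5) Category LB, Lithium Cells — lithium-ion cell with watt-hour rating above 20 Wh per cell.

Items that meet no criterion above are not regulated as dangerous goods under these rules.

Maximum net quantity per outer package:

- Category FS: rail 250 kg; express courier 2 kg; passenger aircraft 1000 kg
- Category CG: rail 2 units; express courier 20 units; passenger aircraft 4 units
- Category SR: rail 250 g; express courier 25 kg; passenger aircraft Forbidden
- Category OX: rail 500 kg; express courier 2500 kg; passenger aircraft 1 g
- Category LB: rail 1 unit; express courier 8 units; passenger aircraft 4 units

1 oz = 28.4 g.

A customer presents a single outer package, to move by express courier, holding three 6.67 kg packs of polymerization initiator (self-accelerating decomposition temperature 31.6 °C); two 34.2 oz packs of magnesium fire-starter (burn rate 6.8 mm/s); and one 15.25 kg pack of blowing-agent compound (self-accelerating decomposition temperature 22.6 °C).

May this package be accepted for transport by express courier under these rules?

The polymerization initiator has self-accelerating decomposition temperature 31.6 °C, which is < 50 °C, so it is Category SR (Self-Reactive).
Burn rate 6.8 mm/s meets the Category FS criterion (Flammable Solid), so the magnesium fire-starter is Category FS.
Blowing-agent compound: self-accelerating decomposition temperature 22.6 °C < 50 °C → Category SR (Self-Reactive).
Category FS quantity: two 34.2 oz packs = 1942.56 g.
1942.56 g ≤ 2 kg (express courier limit, Category FS) — within limit.
Category SR net quantity: (three 6.67 kg packs = 20.01 kg) + 15.25 kg = 35.26 kg.
35.26 kg exceeds the express courier limit of 25 kg for Category SR.

No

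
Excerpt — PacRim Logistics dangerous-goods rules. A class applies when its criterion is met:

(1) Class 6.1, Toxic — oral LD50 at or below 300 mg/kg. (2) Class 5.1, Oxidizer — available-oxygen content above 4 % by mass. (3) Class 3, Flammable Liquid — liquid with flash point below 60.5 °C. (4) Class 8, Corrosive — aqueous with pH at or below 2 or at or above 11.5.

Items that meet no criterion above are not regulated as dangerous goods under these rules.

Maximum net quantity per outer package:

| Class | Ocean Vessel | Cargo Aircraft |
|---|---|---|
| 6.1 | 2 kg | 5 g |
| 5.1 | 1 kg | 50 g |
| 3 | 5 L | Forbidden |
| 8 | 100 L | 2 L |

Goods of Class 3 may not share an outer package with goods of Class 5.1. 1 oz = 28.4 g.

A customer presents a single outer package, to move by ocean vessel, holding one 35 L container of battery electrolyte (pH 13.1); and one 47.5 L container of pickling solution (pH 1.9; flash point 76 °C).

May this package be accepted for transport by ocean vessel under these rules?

Yes

pH 13.1 meets the Class 8 criterion (Corrosive), so the battery electrolyte is Class 8.
pH 1.9 meets the Class 8 criterion (Corrosive), so the pickling solution is Class 8.
Total Class 8: 35 L + 47.5 L = 82.5 L.
That is within the Class 8 ocean vessel limit of 100 L.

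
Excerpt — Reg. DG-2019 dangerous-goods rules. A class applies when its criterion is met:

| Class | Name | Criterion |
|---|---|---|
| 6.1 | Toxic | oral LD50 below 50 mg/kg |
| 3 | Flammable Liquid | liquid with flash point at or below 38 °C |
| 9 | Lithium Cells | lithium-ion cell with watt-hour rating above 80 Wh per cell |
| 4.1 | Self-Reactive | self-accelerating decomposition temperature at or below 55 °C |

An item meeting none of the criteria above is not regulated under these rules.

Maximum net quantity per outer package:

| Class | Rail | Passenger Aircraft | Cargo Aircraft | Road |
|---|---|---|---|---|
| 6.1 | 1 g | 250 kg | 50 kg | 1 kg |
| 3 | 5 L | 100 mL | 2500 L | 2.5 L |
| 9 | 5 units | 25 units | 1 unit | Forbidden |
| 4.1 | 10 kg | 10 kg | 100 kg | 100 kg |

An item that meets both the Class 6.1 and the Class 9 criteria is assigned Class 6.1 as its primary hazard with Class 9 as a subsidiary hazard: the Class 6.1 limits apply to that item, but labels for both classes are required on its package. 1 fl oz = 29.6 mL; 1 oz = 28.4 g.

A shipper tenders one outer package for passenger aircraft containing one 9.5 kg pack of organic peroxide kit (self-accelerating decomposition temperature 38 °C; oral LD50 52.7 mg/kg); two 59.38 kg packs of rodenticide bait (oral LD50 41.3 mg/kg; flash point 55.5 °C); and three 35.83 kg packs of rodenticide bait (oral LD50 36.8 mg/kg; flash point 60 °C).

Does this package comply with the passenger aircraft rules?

Yes

With self-accelerating decomposition temperature 38 °C (≤ 55 °C), the organic peroxide kit falls in Class 4.1.
The rodenticide bait has oral LD50 41.3 mg/kg, which is < 50 mg/kg, so it is Class 6.1 (Toxic).
Oral LD50 36.8 mg/kg meets the Class 6.1 criterion (Toxic), so the rodenticide bait is Class 6.1.
Total Class 6.1: (two 59.38 kg packs = 118.76 kg) + (three 35.83 kg packs = 107.49 kg) = 226.25 kg.
226.25 kg ≤ 250 kg (passenger aircraft limit, Class 6.1) — within limit.
Class 4.1 quantity: 9.5 kg.
9.5 kg is within the passenger aircraft limit of 10 kg for Class 4.1.
Every hazard class is within its passenger aircraft limit and no segregation rule is violated.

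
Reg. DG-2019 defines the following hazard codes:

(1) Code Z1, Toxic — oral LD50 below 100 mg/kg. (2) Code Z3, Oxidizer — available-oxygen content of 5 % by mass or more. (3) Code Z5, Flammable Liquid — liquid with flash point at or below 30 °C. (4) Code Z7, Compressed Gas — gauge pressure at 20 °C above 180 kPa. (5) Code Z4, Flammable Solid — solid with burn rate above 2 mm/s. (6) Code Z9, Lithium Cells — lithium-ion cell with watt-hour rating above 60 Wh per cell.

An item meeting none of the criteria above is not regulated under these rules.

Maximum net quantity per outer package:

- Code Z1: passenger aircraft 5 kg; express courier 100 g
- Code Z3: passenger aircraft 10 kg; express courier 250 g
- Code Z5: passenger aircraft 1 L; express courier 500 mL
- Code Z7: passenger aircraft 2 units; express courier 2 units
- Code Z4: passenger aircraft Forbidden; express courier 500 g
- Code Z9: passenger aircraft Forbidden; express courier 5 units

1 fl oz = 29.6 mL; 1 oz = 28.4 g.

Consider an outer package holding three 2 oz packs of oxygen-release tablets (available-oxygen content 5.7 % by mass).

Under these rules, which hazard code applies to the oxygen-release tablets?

Code Z3

The oxygen-release tablets have available-oxygen content 5.7 % by mass, which is ≥ 5 % by mass, so they are Code Z3 (Oxidizer).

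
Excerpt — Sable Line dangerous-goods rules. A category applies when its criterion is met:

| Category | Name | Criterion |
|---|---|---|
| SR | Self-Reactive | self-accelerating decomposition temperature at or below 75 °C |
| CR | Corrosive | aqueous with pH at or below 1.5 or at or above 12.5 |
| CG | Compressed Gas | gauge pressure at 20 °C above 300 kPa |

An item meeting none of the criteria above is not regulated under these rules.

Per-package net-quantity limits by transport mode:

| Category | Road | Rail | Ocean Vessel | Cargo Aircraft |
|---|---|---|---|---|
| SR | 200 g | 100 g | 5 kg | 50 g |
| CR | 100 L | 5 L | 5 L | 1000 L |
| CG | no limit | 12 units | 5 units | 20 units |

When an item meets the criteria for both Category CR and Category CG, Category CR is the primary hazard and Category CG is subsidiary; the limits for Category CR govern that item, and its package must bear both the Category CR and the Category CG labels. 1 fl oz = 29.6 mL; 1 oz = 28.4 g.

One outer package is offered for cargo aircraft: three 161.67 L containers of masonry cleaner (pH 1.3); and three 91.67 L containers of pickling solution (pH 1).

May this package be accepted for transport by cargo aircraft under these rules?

The masonry cleaner has pH 1.3, which is ≤ 1.5, so it is Category CR (Corrosive).
With pH 1 (≤ 1.5), the pickling solution falls in Category CR.
Total Category CR: (three 161.67 L containers = 485.01 L) + (three 91.67 L containers = 275.01 L) = 760.02 L.
760.02 L is within the cargo aircraft limit of 1000 L for Category CR.

Yes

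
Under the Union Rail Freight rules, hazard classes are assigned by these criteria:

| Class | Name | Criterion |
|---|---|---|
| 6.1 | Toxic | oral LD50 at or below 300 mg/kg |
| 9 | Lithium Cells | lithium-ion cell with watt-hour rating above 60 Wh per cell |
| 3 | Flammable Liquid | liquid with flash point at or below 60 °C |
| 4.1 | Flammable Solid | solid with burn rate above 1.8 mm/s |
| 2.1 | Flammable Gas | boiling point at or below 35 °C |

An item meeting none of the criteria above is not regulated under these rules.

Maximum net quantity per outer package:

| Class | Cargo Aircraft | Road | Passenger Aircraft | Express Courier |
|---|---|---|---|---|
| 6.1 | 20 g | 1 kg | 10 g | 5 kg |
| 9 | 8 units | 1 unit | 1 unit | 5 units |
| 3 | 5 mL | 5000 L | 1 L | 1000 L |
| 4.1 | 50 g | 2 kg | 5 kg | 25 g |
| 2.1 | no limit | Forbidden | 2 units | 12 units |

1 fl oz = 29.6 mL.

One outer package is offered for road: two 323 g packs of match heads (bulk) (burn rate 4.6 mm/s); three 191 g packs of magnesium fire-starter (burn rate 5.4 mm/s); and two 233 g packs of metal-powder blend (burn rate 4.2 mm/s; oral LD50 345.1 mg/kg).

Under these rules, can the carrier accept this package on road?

Match heads (bulk): burn rate 4.6 mm/s > 1.8 mm/s → Class 4.1 (Flammable Solid).
The magnesium fire-starter has burn rate 5.4 mm/s, which is > 1.8 mm/s, so it is Class 4.1 (Flammable Solid).
With burn rate 4.2 mm/s (> 1.8 mm/s), the metal-powder blend falls in Class 4.1.
Total Class 4.1: (two 323 g packs = 646 g) + (three 191 g packs = 573 g) + (two 233 g packs = 466 g) = 1.685 kg.
That is within the Class 4.1 road limit of 2 kg.

Yes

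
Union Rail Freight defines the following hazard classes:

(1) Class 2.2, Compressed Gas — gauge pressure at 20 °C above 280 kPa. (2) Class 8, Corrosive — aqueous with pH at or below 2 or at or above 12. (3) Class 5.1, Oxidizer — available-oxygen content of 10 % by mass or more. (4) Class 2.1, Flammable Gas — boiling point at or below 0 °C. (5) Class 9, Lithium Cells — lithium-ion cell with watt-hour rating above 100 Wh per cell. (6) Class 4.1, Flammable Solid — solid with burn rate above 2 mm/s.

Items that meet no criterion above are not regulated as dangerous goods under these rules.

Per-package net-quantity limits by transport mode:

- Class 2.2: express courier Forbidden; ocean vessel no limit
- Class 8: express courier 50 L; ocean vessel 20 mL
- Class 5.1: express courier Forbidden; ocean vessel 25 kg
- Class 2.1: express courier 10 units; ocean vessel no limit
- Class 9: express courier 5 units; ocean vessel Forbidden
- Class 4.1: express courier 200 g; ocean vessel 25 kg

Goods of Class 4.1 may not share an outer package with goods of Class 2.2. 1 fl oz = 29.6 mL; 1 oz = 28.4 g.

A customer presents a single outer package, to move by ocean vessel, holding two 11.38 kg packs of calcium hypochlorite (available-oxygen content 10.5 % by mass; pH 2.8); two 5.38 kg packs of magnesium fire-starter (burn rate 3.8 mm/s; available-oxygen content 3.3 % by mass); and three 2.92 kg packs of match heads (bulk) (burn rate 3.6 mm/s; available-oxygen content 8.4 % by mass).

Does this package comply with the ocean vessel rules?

Yes

Available-oxygen content 10.5 % by mass meets the Class 5.1 criterion (Oxidizer), so the calcium hypochlorite is Class 5.1.
The magnesium fire-starter has burn rate 3.8 mm/s, which is > 2 mm/s, so it is Class 4.1 (Flammable Solid).
The match heads (bulk) have burn rate 3.6 mm/s, which is > 2 mm/s, so they are Class 4.1 (Flammable Solid).
Class 4.1 net quantity: (two 5.38 kg packs = 10.76 kg) + (three 2.92 kg packs = 8.76 kg) = 19.52 kg.
19.52 kg is within the ocean vessel limit of 25 kg for Class 4.1.
Class 5.1 quantity: two 11.38 kg packs = 22.76 kg.
That is within the Class 5.1 ocean vessel limit of 25 kg.
The segregation rule (Class 4.1 with Class 2.2) does not apply to Class 4.1 with Class 5.1.
Every hazard class is within its ocean vessel limit and no segregation rule is violated.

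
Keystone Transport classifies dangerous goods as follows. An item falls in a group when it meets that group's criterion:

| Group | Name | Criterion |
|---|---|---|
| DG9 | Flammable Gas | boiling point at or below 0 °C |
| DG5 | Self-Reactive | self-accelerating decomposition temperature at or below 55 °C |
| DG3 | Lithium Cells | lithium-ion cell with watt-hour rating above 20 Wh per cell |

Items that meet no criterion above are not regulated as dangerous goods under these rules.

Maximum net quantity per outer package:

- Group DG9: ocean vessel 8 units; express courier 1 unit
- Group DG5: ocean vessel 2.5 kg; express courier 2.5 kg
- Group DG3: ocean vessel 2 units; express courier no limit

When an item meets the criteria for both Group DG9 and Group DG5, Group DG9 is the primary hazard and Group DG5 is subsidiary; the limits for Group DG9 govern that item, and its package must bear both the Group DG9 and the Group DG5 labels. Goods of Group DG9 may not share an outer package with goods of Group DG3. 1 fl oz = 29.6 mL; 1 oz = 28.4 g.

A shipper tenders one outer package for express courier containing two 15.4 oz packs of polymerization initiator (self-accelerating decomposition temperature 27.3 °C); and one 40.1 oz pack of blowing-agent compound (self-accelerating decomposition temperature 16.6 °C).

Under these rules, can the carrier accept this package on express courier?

Yes

Polymerization initiator: self-accelerating decomposition temperature 27.3 °C ≤ 55 °C → Group DG5 (Self-Reactive).
Self-accelerating decomposition temperature 16.6 °C meets the Group DG5 criterion (Self-Reactive), so the blowing-agent compound is Group DG5.
Group DG5 net quantity: (two 15.4 oz packs = 874.72 g) + (one 40.1 oz pack = 1138.84 g) = 2013.56 g.
2013.56 g is within the express courier limit of 2.5 kg for Group DG5.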